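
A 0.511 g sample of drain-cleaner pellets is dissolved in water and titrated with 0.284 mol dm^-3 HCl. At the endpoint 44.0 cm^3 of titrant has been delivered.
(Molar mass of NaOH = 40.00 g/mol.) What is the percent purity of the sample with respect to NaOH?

NaOH + HCl → NaCl + H2O
n(HCl) = 0.0440 L × 0.284 mol/L = 0.0125 mol
n(NaOH) = 0.0125 mol (1:1 ratio)
mass of NaOH = 0.0125 × 40.00 g/mol = 0.500 g
% NaOH = 0.500 / 0.511 × 100 = 97.8 %

97.8 %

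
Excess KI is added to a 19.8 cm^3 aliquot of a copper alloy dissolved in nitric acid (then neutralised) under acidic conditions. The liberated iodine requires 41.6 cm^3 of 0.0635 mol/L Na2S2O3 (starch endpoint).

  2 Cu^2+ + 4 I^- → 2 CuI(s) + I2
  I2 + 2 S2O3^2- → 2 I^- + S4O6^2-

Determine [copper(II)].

0.133 mol/L

n(S2O3^2-) = 0.0416 × 0.0635 = 2.64 × 10^-3 mol
n(I2) = n(S2O3^2-)/2 = 1.32 × 10^-3 mol
From the 2:1 ratio, n(Cu2+) in the aliquot = 2/1 × 1.32 × 10^-3 = 2.64 × 10^-3 mol
[Cu2+] = 2.64 × 10^-3 / 0.0198 = 0.133 mol/L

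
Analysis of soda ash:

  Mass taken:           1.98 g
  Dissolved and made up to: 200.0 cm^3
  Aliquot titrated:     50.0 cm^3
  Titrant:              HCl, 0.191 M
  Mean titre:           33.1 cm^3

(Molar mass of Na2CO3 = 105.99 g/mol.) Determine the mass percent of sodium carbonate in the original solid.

67.7 %

Na2CO3 + 2 HCl → 2 NaCl + H2O + CO2
n(HCl) per titration = 0.0331 × 0.191 = 6.32 × 10^-3 mol
From the 1:2 ratio, n(Na2CO3) in each aliquot = 1/2 × 6.32 × 10^-3 = 3.16 × 10^-3 mol
n(Na2CO3) in the whole flask = 3.16 × 10^-3 × 200.0/50.0 = 0.0126 mol
mass of Na2CO3 = 0.0126 × 105.99 = 1.34 g
% Na2CO3 = 1.34 / 1.98 × 100 = 67.7 %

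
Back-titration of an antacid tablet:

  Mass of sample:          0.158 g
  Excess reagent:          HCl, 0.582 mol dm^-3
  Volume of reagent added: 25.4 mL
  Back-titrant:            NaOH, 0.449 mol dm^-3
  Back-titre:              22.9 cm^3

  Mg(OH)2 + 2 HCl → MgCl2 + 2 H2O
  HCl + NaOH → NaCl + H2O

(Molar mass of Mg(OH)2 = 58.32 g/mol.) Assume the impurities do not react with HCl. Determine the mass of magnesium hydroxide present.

0.131 g

n(HCl) added = 0.0254 × 0.582 = 0.0148 mol
n(NaOH) used in back-titration = 0.0229 × 0.449 = 0.0103 mol
n(HCl) left over = 0.0103 mol (1:1 ratio)
n(HCl) consumed by analyte = 0.0148 − 0.0103 = 4.50 × 10^-3 mol
From the 1:2 ratio, n(Mg(OH)2) = 1/2 × 4.50 × 10^-3 = 2.25 × 10^-3 mol
mass of Mg(OH)2 = 2.25 × 10^-3 × 58.32 = 0.131 g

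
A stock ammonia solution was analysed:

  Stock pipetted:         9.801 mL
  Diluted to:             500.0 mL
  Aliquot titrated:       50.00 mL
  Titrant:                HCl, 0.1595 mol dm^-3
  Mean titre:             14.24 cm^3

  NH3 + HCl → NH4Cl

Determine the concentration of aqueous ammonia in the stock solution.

2.317 mol/L

n(HCl) = 0.01424 × 0.1595 = 2.271 × 10^-3 mol
n(NH3) in the aliquot = 2.271 × 10^-3 mol (1:1 ratio)
[NH3]_dilute = 2.271 × 10^-3 / 0.05000 = 0.04543 mol/L
Dilution factor = 500.0 / 9.801 = 51.02
[NH3]_stock = 0.04543 × 51.02 = 2.317 mol/L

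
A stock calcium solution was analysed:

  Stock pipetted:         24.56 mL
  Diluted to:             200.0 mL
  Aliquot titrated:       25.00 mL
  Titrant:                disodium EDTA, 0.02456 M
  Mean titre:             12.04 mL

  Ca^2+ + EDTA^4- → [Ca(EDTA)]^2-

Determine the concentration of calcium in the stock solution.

0.09632 M

n(EDTA) = 0.01204 × 0.02456 = 2.957 × 10^-4 mol
n(Ca2+) in the aliquot = 2.957 × 10^-4 mol (1:1 ratio)
[Ca2+]_dilute = 2.957 × 10^-4 / 0.02500 = 0.01183 mol/L
Dilution factor = 200.0 / 24.56 = 8.143
[Ca2+]_stock = 0.01183 × 8.143 = 0.09632 mol/L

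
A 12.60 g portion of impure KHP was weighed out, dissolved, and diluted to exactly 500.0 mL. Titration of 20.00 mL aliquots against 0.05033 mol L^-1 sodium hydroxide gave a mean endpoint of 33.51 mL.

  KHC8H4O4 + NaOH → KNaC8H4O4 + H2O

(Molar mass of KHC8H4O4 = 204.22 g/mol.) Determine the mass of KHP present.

8.611 g

n(NaOH) per titration = 0.03351 × 0.05033 = 1.687 × 10^-3 mol
n(KHC8H4O4) in each aliquot = 1.687 × 10^-3 mol (1:1 ratio)
n(KHC8H4O4) in the whole flask = 1.687 × 10^-3 × 500.0/20.00 = 0.04216 mol
mass of KHC8H4O4 = 0.04216 × 204.22 = 8.611 g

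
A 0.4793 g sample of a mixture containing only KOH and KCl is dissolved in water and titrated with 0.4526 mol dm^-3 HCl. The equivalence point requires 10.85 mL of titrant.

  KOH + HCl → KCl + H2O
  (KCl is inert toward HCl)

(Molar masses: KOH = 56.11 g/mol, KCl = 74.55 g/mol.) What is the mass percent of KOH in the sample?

57.49 %

n(HCl) = 0.01085 × 0.4526 = 4.911 × 10^-3 mol
Let x = n(KOH), y = n(KCl).
Titrant: 1x = 4.911 × 10^-3;  mass: 56.11x + 74.55y = 0.4793
Solving, x = 4.911 × 10^-3 mol, y = 2.733 × 10^-3 mol
mass of KOH = 4.911 × 10^-3 × 56.11 = 0.2755 g
% KOH = 0.2755 / 0.4793 × 100 = 57.49 %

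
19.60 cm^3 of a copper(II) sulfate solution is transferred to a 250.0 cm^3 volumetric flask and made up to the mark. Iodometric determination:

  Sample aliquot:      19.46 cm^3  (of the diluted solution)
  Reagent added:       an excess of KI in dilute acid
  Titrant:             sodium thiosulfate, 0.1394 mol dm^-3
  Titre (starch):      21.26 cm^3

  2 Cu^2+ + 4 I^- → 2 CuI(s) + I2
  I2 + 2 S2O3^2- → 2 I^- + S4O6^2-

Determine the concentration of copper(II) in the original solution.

n(S2O3^2-) = 0.02126 × 0.1394 = 2.964 × 10^-3 mol
n(I2) = n(S2O3^2-)/2 = 1.482 × 10^-3 mol
From the 2:1 ratio, n(Cu2+) in the aliquot = 2/1 × 1.482 × 10^-3 = 2.964 × 10^-3 mol
[Cu2+]_dilute = 2.964 × 10^-3 / 0.01946 = 0.1523 mol/L
[Cu2+]_original = 0.1523 × 250.0/19.60 = 1.943 mol/L

1.943 mol/L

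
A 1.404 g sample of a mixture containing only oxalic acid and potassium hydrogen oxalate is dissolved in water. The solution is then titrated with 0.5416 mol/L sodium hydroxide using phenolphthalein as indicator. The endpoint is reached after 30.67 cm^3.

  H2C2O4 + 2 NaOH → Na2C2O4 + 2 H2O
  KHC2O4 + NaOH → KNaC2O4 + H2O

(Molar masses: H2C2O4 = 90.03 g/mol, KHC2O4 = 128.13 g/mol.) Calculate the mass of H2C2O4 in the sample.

0.3923 g

n(NaOH) = 0.03067 × 0.5416 = 0.01661 mol
Let x = n(H2C2O4), y = n(KHC2O4).
Titrant: 2x + 1y = 0.01661;  mass: 90.03x + 128.13y = 1.404
Solving, x = 4.358 × 10^-3 mol, y = 7.896 × 10^-3 mol
mass of H2C2O4 = 4.358 × 10^-3 × 90.03 = 0.3923 g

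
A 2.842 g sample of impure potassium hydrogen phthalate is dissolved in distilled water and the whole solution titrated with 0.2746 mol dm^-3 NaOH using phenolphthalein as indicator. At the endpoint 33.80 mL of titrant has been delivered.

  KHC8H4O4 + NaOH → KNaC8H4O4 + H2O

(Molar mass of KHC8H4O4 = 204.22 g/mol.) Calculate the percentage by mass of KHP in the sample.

n(NaOH) = 0.03380 L × 0.2746 mol/L = 9.281 × 10^-3 mol
n(KHC8H4O4) = 9.281 × 10^-3 mol (1:1 ratio)
mass of KHC8H4O4 = 9.281 × 10^-3 × 204.22 g/mol = 1.895 g
% KHC8H4O4 = 1.895 / 2.842 × 100 = 66.69 %

66.69 %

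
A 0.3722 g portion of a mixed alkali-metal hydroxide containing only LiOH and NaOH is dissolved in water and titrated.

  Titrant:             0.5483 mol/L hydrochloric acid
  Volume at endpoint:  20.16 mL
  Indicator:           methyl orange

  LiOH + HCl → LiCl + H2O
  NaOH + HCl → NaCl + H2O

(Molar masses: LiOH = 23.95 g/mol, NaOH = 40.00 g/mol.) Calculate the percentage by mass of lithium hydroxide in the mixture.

n(HCl) = 0.02016 × 0.5483 = 0.01105 mol
Let x = n(LiOH), y = n(NaOH).
Titrant: 1x + 1y = 0.01105;  mass: 23.95x + 40.00y = 0.3722
Solving, x = 4.358 × 10^-3 mol, y = 6.696 × 10^-3 mol
mass of LiOH = 4.358 × 10^-3 × 23.95 = 0.1044 g
% LiOH = 0.1044 / 0.3722 × 100 = 28.04 %

28.04 %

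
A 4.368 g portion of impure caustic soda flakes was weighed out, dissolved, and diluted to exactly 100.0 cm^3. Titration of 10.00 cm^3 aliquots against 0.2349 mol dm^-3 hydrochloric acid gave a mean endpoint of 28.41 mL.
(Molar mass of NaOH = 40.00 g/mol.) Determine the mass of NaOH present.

NaOH + HCl → NaCl + H2O
n(HCl) per titration = 0.02841 × 0.2349 = 6.674 × 10^-3 mol
n(NaOH) in each aliquot = 6.674 × 10^-3 mol (1:1 ratio)
n(NaOH) in the whole flask = 6.674 × 10^-3 × 100.0/10.00 = 0.06674 mol
mass of NaOH = 0.06674 × 40.00 = 2.669 g

2.669 g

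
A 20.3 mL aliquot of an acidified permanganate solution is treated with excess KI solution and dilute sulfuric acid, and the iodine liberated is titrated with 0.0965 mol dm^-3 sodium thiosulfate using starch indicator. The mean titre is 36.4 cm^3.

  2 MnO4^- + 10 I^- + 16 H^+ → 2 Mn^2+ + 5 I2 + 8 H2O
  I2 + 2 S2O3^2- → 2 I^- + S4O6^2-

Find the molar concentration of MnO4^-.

0.0346 mol/L

n(S2O3^2-) = 0.0364 × 0.0965 = 3.51 × 10^-3 mol
n(I2) = n(S2O3^2-)/2 = 1.76 × 10^-3 mol
From the 2:5 ratio, n(MnO4^-) in the aliquot = 2/5 × 1.76 × 10^-3 = 7.03 × 10^-4 mol
[MnO4^-] = 7.03 × 10^-4 / 0.0203 = 0.0346 mol/L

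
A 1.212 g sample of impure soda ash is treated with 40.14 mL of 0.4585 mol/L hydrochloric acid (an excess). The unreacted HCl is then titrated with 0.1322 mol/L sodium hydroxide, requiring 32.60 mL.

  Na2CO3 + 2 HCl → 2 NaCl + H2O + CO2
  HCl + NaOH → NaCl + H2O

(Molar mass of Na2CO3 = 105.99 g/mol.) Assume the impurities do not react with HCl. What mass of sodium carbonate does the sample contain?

n(HCl) added = 0.04014 × 0.4585 = 0.01840 mol
n(NaOH) used in back-titration = 0.03260 × 0.1322 = 4.310 × 10^-3 mol
n(HCl) left over = 4.310 × 10^-3 mol (1:1 ratio)
n(HCl) consumed by analyte = 0.01840 − 4.310 × 10^-3 = 0.01409 mol
From the 1:2 ratio, n(Na2CO3) = 1/2 × 0.01409 = 7.047 × 10^-3 mol
mass of Na2CO3 = 7.047 × 10^-3 × 105.99 = 0.7469 g

0.7469 g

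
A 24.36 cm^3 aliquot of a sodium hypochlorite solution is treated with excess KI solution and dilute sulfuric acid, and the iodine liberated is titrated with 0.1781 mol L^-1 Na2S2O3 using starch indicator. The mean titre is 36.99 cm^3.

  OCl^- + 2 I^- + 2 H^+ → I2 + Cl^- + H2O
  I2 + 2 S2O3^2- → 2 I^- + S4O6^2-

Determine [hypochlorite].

0.1352 mol/L

n(S2O3^2-) = 0.03699 × 0.1781 = 6.588 × 10^-3 mol
n(I2) = n(S2O3^2-)/2 = 3.294 × 10^-3 mol
n(OCl^-) in the aliquot = 3.294 × 10^-3 mol (1:1 ratio)
[OCl^-] = 3.294 × 10^-3 / 0.02436 = 0.1352 mol/L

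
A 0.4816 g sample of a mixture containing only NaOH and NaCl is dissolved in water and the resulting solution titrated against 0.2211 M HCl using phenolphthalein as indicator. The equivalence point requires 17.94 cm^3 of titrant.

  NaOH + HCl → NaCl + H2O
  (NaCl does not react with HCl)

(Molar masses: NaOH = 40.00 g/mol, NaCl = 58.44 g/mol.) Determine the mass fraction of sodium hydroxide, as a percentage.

32.94 %

n(HCl) = 0.01794 × 0.2211 = 3.967 × 10^-3 mol
Let x = n(NaOH), y = n(NaCl).
Titrant: 1x = 3.967 × 10^-3;  mass: 40.00x + 58.44y = 0.4816
Solving, x = 3.967 × 10^-3 mol, y = 5.526 × 10^-3 mol
mass of NaOH = 3.967 × 10^-3 × 40.00 = 0.1587 g
% NaOH = 0.1587 / 0.4816 × 100 = 32.94 %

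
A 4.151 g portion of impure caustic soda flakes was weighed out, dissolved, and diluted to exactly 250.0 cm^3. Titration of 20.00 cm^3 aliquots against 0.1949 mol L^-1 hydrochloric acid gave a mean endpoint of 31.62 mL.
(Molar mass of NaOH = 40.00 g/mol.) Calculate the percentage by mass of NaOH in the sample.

NaOH + HCl → NaCl + H2O
n(HCl) per titration = 0.03162 × 0.1949 = 6.163 × 10^-3 mol
n(NaOH) in each aliquot = 6.163 × 10^-3 mol (1:1 ratio)
n(NaOH) in the whole flask = 6.163 × 10^-3 × 250.0/20.00 = 0.07703 mol
mass of NaOH = 0.07703 × 40.00 = 3.081 g
% NaOH = 3.081 / 4.151 × 100 = 74.23 %

74.23 %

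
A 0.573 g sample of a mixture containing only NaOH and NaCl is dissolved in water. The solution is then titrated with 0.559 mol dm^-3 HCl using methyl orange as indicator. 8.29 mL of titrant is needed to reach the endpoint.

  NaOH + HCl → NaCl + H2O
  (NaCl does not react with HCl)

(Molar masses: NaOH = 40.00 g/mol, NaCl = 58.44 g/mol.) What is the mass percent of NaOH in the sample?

32.3 %

n(HCl) = 0.00829 × 0.559 = 4.63 × 10^-3 mol
Let x = n(NaOH), y = n(NaCl).
Titrant: 1x = 4.63 × 10^-3;  mass: 40.00x + 58.44y = 0.573
Solving, x = 4.63 × 10^-3 mol, y = 6.63 × 10^-3 mol
mass of NaOH = 4.63 × 10^-3 × 40.00 = 0.185 g
% NaOH = 0.185 / 0.573 × 100 = 32.3 %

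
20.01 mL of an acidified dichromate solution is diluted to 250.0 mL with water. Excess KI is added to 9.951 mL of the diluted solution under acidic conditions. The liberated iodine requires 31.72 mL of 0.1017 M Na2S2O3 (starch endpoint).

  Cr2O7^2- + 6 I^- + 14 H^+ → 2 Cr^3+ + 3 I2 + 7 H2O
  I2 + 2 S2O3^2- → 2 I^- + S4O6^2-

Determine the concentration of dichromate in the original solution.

n(S2O3^2-) = 0.03172 × 0.1017 = 3.226 × 10^-3 mol
n(I2) = n(S2O3^2-)/2 = 1.613 × 10^-3 mol
From the 1:3 ratio, n(Cr2O7^2-) in the aliquot = 1/3 × 1.613 × 10^-3 = 5.377 × 10^-4 mol
[Cr2O7^2-]_dilute = 5.377 × 10^-4 / 0.009951 = 0.05403 mol/L
[Cr2O7^2-]_original = 0.05403 × 250.0/20.01 = 0.6750 mol/L

0.6750 M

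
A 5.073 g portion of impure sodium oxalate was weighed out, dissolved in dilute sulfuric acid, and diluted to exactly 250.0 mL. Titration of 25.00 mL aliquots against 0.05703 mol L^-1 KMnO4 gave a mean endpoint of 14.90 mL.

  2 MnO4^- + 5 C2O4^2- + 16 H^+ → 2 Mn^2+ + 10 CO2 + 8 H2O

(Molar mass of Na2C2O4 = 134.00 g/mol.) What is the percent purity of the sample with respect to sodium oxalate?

n(KMnO4) per titration = 0.01490 × 0.05703 = 8.497 × 10^-4 mol
From the 5:2 ratio, n(Na2C2O4) in each aliquot = 5/2 × 8.497 × 10^-4 = 2.124 × 10^-3 mol
n(Na2C2O4) in the whole flask = 2.124 × 10^-3 × 250.0/25.00 = 0.02124 mol
mass of Na2C2O4 = 0.02124 × 134.00 = 2.847 g
% Na2C2O4 = 2.847 / 5.073 × 100 = 56.11 %

56.11 %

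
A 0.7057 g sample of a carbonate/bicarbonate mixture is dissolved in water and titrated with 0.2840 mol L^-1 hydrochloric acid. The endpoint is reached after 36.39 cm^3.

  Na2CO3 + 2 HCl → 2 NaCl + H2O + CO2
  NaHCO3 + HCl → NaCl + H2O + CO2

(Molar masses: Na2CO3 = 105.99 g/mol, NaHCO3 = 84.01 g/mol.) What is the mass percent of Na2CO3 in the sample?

n(HCl) = 0.03639 × 0.2840 = 0.01033 mol
Let x = n(Na2CO3), y = n(NaHCO3).
Titrant: 2x + 1y = 0.01033;  mass: 105.99x + 84.01y = 0.7057
Solving, x = 2.620 × 10^-3 mol, y = 5.095 × 10^-3 mol
mass of Na2CO3 = 2.620 × 10^-3 × 105.99 = 0.2777 g
% Na2CO3 = 0.2777 / 0.7057 × 100 = 39.35 %

39.35 %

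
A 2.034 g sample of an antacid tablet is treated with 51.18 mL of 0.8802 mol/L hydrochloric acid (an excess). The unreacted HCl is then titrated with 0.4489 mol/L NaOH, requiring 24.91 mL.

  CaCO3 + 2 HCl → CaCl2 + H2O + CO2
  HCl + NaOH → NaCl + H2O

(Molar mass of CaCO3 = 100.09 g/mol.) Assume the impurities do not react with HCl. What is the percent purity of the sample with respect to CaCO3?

n(HCl) added = 0.05118 × 0.8802 = 0.04505 mol
n(NaOH) used in back-titration = 0.02491 × 0.4489 = 0.01118 mol
n(HCl) left over = 0.01118 mol (1:1 ratio)
n(HCl) consumed by analyte = 0.04505 − 0.01118 = 0.03387 mol
From the 1:2 ratio, n(CaCO3) = 1/2 × 0.03387 = 0.01693 mol
mass of CaCO3 = 0.01693 × 100.09 = 1.695 g
% CaCO3 = 1.695 / 2.034 × 100 = 83.33 %

83.33 %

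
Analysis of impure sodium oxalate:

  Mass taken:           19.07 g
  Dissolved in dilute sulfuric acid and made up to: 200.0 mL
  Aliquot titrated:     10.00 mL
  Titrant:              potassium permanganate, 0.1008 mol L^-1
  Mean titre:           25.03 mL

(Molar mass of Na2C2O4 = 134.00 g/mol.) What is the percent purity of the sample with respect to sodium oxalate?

88.64 %

2 MnO4^- + 5 C2O4^2- + 16 H^+ → 2 Mn^2+ + 10 CO2 + 8 H2O
n(KMnO4) per titration = 0.02503 × 0.1008 = 2.523 × 10^-3 mol
From the 5:2 ratio, n(Na2C2O4) in each aliquot = 5/2 × 2.523 × 10^-3 = 6.308 × 10^-3 mol
n(Na2C2O4) in the whole flask = 6.308 × 10^-3 × 200.0/10.00 = 0.1262 mol
mass of Na2C2O4 = 0.1262 × 134.00 = 16.90 g
% Na2C2O4 = 16.90 / 19.07 × 100 = 88.64 %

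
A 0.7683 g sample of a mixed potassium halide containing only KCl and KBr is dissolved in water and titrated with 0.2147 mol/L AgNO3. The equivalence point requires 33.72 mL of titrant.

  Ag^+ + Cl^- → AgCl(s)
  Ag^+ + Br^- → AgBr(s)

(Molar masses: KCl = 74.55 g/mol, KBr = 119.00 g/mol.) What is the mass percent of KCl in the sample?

n(AgNO3) = 0.03372 × 0.2147 = 7.240 × 10^-3 mol
Let x = n(KCl), y = n(KBr).
Titrant: 1x + 1y = 7.240 × 10^-3;  mass: 74.55x + 119.00y = 0.7683
Solving, x = 2.097 × 10^-3 mol, y = 5.142 × 10^-3 mol
mass of KCl = 2.097 × 10^-3 × 74.55 = 0.1563 g
% KCl = 0.1563 / 0.7683 × 100 = 20.35 %

20.35 %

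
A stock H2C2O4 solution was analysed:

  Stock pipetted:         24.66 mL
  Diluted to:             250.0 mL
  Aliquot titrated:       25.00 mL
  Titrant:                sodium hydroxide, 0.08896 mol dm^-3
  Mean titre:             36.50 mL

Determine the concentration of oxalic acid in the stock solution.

0.6584 mol/L

H2C2O4 + 2 NaOH → Na2C2O4 + 2 H2O
n(NaOH) = 0.03650 × 0.08896 = 3.247 × 10^-3 mol
From the 1:2 ratio, n(H2C2O4) in the aliquot = 1/2 × 3.247 × 10^-3 = 1.624 × 10^-3 mol
[H2C2O4]_dilute = 1.624 × 10^-3 / 0.02500 = 0.06494 mol/L
Dilution factor = 250.0 / 24.66 = 10.14
[H2C2O4]_stock = 0.06494 × 10.14 = 0.6584 mol/L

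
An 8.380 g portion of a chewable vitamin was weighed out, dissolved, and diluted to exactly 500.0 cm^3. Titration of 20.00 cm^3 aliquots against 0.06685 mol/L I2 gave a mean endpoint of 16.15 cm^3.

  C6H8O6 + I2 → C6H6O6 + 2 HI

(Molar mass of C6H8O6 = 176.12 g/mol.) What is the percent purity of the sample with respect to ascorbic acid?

56.73 %

n(I2) per titration = 0.01615 × 0.06685 = 1.080 × 10^-3 mol
n(C6H8O6) in each aliquot = 1.080 × 10^-3 mol (1:1 ratio)
n(C6H8O6) in the whole flask = 1.080 × 10^-3 × 500.0/20.00 = 0.02699 mol
mass of C6H8O6 = 0.02699 × 176.12 = 4.754 g
% C6H8O6 = 4.754 / 8.380 × 100 = 56.73 %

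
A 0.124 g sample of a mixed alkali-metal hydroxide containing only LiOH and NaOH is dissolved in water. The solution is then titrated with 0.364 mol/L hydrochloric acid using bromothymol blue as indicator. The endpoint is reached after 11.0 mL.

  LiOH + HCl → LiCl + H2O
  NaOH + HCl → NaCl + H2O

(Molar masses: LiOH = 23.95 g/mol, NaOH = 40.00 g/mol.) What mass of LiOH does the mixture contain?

0.0540 g

n(HCl) = 0.0110 × 0.364 = 4.00 × 10^-3 mol
Let x = n(LiOH), y = n(NaOH).
Titrant: 1x + 1y = 4.00 × 10^-3;  mass: 23.95x + 40.00y = 0.124
Solving, x = 2.25 × 10^-3 mol, y = 1.75 × 10^-3 mol
mass of LiOH = 2.25 × 10^-3 × 23.95 = 0.0540 g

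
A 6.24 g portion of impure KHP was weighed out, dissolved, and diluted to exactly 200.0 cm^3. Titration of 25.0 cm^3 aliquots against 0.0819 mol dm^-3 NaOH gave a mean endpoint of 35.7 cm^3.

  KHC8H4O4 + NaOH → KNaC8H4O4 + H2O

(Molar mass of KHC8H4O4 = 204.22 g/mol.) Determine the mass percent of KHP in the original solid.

n(NaOH) per titration = 0.0357 × 0.0819 = 2.92 × 10^-3 mol
n(KHC8H4O4) in each aliquot = 2.92 × 10^-3 mol (1:1 ratio)
n(KHC8H4O4) in the whole flask = 2.92 × 10^-3 × 200.0/25.0 = 0.0234 mol
mass of KHC8H4O4 = 0.0234 × 204.22 = 4.78 g
% KHC8H4O4 = 4.78 / 6.24 × 100 = 76.6 %

76.6 %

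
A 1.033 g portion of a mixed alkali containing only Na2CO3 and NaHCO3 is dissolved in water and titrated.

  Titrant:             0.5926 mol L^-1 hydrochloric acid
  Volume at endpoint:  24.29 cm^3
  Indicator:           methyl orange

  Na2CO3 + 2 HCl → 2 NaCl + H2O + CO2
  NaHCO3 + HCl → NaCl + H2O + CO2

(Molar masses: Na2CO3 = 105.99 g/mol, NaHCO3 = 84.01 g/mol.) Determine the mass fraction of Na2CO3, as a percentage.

n(HCl) = 0.02429 × 0.5926 = 0.01439 mol
Let x = n(Na2CO3), y = n(NaHCO3).
Titrant: 2x + 1y = 0.01439;  mass: 105.99x + 84.01y = 1.033
Solving, x = 2.842 × 10^-3 mol, y = 8.711 × 10^-3 mol
mass of Na2CO3 = 2.842 × 10^-3 × 105.99 = 0.3012 g
% Na2CO3 = 0.3012 / 1.033 × 100 = 29.16 %

29.16 %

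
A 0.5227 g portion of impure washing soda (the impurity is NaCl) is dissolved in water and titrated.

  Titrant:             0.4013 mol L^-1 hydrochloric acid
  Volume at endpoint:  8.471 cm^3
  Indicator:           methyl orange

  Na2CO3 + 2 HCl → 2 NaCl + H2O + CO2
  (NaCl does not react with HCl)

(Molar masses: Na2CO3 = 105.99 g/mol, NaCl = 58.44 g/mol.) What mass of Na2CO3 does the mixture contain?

0.1802 g

n(HCl) = 0.008471 × 0.4013 = 3.399 × 10^-3 mol
Let x = n(Na2CO3), y = n(NaCl).
Titrant: 2x = 3.399 × 10^-3;  mass: 105.99x + 58.44y = 0.5227
Solving, x = 1.700 × 10^-3 mol, y = 5.862 × 10^-3 mol
mass of Na2CO3 = 1.700 × 10^-3 × 105.99 = 0.1802 g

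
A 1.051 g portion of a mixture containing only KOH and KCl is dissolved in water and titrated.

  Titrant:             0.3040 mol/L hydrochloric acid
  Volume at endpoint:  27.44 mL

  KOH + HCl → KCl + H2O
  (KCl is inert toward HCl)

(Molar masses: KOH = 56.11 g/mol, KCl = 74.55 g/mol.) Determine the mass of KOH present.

n(HCl) = 0.02744 × 0.3040 = 8.342 × 10^-3 mol
Let x = n(KOH), y = n(KCl).
Titrant: 1x = 8.342 × 10^-3;  mass: 56.11x + 74.55y = 1.051
Solving, x = 8.342 × 10^-3 mol, y = 7.820 × 10^-3 mol
mass of KOH = 8.342 × 10^-3 × 56.11 = 0.4681 g

0.4681 g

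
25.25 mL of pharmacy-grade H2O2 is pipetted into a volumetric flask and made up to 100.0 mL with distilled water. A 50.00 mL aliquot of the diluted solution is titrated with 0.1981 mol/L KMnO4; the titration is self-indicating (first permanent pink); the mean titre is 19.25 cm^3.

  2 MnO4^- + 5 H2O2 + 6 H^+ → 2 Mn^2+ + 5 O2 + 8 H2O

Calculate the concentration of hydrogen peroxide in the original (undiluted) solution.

0.7551 mol/L

n(KMnO4) = 0.01925 × 0.1981 = 3.813 × 10^-3 mol
From the 5:2 ratio, n(H2O2) in the aliquot = 5/2 × 3.813 × 10^-3 = 9.534 × 10^-3 mol
[H2O2]_dilute = 9.534 × 10^-3 / 0.05000 = 0.1907 mol/L
Dilution factor = 100.0 / 25.25 = 3.960
[H2O2]_stock = 0.1907 × 3.960 = 0.7551 mol/L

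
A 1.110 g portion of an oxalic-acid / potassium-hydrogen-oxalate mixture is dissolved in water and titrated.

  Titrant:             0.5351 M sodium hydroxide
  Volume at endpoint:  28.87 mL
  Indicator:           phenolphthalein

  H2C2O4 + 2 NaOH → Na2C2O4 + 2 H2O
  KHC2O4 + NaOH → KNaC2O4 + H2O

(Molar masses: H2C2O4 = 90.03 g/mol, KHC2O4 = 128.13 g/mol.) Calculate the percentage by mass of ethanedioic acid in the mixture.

42.42 %

n(NaOH) = 0.02887 × 0.5351 = 0.01545 mol
Let x = n(H2C2O4), y = n(KHC2O4).
Titrant: 2x + 1y = 0.01545;  mass: 90.03x + 128.13y = 1.110
Solving, x = 5.230 × 10^-3 mol, y = 4.988 × 10^-3 mol
mass of H2C2O4 = 5.230 × 10^-3 × 90.03 = 0.4709 g
% H2C2O4 = 0.4709 / 1.110 × 100 = 42.42 %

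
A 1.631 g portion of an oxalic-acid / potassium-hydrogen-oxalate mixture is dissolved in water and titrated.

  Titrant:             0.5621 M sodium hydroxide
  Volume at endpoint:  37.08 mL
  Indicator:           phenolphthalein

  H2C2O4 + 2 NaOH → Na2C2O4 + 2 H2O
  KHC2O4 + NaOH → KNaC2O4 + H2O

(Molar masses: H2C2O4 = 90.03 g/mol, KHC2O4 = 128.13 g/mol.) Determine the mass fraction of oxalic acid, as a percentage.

n(NaOH) = 0.03708 × 0.5621 = 0.02084 mol
Let x = n(H2C2O4), y = n(KHC2O4).
Titrant: 2x + 1y = 0.02084;  mass: 90.03x + 128.13y = 1.631
Solving, x = 6.254 × 10^-3 mol, y = 8.335 × 10^-3 mol
mass of H2C2O4 = 6.254 × 10^-3 × 90.03 = 0.5630 g
% H2C2O4 = 0.5630 / 1.631 × 100 = 34.52 %

34.52 %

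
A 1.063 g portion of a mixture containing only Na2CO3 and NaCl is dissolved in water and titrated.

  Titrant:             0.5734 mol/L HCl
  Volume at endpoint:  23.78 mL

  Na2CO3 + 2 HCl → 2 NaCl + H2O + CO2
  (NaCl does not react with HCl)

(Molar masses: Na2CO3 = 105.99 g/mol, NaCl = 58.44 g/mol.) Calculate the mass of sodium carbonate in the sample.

0.7226 g

n(HCl) = 0.02378 × 0.5734 = 0.01364 mol
Let x = n(Na2CO3), y = n(NaCl).
Titrant: 2x = 0.01364;  mass: 105.99x + 58.44y = 1.063
Solving, x = 6.818 × 10^-3 mol, y = 5.825 × 10^-3 mol
mass of Na2CO3 = 6.818 × 10^-3 × 105.99 = 0.7226 g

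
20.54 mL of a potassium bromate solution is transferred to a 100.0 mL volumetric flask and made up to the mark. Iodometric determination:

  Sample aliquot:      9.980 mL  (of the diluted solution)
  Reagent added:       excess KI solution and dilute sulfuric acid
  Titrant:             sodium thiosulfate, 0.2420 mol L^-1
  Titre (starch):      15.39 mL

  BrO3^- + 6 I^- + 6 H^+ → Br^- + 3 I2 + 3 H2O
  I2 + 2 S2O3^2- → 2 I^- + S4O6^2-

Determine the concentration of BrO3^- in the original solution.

0.3028 mol/L

n(S2O3^2-) = 0.01539 × 0.2420 = 3.724 × 10^-3 mol
n(I2) = n(S2O3^2-)/2 = 1.862 × 10^-3 mol
From the 1:3 ratio, n(BrO3^-) in the aliquot = 1/3 × 1.862 × 10^-3 = 6.207 × 10^-4 mol
[BrO3^-]_dilute = 6.207 × 10^-4 / 0.009980 = 0.06220 mol/L
[BrO3^-]_original = 0.06220 × 100.0/20.54 = 0.3028 mol/L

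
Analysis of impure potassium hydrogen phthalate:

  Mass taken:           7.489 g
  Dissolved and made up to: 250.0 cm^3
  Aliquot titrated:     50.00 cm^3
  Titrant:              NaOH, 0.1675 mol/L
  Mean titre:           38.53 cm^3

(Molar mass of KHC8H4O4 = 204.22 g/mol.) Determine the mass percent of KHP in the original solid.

88.00 %

KHC8H4O4 + NaOH → KNaC8H4O4 + H2O
n(NaOH) per titration = 0.03853 × 0.1675 = 6.454 × 10^-3 mol
n(KHC8H4O4) in each aliquot = 6.454 × 10^-3 mol (1:1 ratio)
n(KHC8H4O4) in the whole flask = 6.454 × 10^-3 × 250.0/50.00 = 0.03227 mol
mass of KHC8H4O4 = 0.03227 × 204.22 = 6.590 g
% KHC8H4O4 = 6.590 / 7.489 × 100 = 88.00 %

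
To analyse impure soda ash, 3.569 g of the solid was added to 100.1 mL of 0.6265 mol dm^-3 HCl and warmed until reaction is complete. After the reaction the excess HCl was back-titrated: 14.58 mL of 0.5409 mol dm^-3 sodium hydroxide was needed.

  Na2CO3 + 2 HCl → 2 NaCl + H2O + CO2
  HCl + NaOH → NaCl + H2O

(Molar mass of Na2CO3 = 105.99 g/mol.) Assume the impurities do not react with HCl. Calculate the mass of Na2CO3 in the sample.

n(HCl) added = 0.1001 × 0.6265 = 0.06271 mol
n(NaOH) used in back-titration = 0.01458 × 0.5409 = 7.886 × 10^-3 mol
n(HCl) left over = 7.886 × 10^-3 mol (1:1 ratio)
n(HCl) consumed by analyte = 0.06271 − 7.886 × 10^-3 = 0.05483 mol
From the 1:2 ratio, n(Na2CO3) = 1/2 × 0.05483 = 0.02741 mol
mass of Na2CO3 = 0.02741 × 105.99 = 2.906 g

2.906 g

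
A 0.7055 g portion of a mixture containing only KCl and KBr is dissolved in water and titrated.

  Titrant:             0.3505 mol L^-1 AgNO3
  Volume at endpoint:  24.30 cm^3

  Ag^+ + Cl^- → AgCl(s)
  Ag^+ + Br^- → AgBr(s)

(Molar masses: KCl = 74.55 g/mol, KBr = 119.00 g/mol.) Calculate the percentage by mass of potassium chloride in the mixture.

73.23 %

n(AgNO3) = 0.02430 × 0.3505 = 8.517 × 10^-3 mol
Let x = n(KCl), y = n(KBr).
Titrant: 1x + 1y = 8.517 × 10^-3;  mass: 74.55x + 119.00y = 0.7055
Solving, x = 6.930 × 10^-3 mol, y = 1.587 × 10^-3 mol
mass of KCl = 6.930 × 10^-3 × 74.55 = 0.5166 g
% KCl = 0.5166 / 0.7055 × 100 = 73.23 %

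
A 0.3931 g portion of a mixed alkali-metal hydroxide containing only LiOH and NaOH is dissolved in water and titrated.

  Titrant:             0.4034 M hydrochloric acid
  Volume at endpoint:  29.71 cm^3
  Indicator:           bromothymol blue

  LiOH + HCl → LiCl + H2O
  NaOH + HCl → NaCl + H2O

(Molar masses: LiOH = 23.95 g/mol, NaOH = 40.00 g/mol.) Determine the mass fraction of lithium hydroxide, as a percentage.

32.76 %

n(HCl) = 0.02971 × 0.4034 = 0.01199 mol
Let x = n(LiOH), y = n(NaOH).
Titrant: 1x + 1y = 0.01199;  mass: 23.95x + 40.00y = 0.3931
Solving, x = 5.377 × 10^-3 mol, y = 6.608 × 10^-3 mol
mass of LiOH = 5.377 × 10^-3 × 23.95 = 0.1288 g
% LiOH = 0.1288 / 0.3931 × 100 = 32.76 %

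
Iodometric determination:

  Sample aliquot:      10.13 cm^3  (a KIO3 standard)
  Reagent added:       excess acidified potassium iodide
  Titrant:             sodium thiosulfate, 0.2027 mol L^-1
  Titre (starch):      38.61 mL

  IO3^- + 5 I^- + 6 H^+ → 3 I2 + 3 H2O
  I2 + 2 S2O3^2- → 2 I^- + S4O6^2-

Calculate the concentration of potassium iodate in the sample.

n(S2O3^2-) = 0.03861 × 0.2027 = 7.826 × 10^-3 mol
n(I2) = n(S2O3^2-)/2 = 3.913 × 10^-3 mol
From the 1:3 ratio, n(IO3^-) in the aliquot = 1/3 × 3.913 × 10^-3 = 1.304 × 10^-3 mol
[IO3^-] = 1.304 × 10^-3 / 0.01013 = 0.1288 mol/L

0.1288 mol/L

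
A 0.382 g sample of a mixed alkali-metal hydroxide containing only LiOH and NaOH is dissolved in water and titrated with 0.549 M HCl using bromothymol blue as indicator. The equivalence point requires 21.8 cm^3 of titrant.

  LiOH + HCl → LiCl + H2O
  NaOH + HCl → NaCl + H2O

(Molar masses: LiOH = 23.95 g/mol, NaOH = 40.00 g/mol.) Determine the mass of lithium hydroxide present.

0.144 g

n(HCl) = 0.0218 × 0.549 = 0.0120 mol
Let x = n(LiOH), y = n(NaOH).
Titrant: 1x + 1y = 0.0120;  mass: 23.95x + 40.00y = 0.382
Solving, x = 6.03 × 10^-3 mol, y = 5.94 × 10^-3 mol
mass of LiOH = 6.03 × 10^-3 × 23.95 = 0.144 g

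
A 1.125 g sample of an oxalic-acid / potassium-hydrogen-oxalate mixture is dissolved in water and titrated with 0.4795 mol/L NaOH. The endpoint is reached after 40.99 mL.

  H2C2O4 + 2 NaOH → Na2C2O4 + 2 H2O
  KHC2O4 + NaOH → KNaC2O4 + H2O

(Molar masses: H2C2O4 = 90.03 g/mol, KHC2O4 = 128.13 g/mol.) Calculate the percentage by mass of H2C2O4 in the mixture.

67.08 %

n(NaOH) = 0.04099 × 0.4795 = 0.01965 mol
Let x = n(H2C2O4), y = n(KHC2O4).
Titrant: 2x + 1y = 0.01965;  mass: 90.03x + 128.13y = 1.125
Solving, x = 8.382 × 10^-3 mol, y = 2.890 × 10^-3 mol
mass of H2C2O4 = 8.382 × 10^-3 × 90.03 = 0.7546 g
% H2C2O4 = 0.7546 / 1.125 × 100 = 67.08 %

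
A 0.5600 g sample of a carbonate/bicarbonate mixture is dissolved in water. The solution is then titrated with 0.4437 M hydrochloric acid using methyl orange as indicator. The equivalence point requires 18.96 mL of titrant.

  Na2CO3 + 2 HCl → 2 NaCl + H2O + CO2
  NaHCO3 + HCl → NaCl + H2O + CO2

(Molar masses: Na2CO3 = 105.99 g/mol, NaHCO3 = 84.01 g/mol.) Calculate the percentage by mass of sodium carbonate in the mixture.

44.77 %

n(HCl) = 0.01896 × 0.4437 = 8.413 × 10^-3 mol
Let x = n(Na2CO3), y = n(NaHCO3).
Titrant: 2x + 1y = 8.413 × 10^-3;  mass: 105.99x + 84.01y = 0.5600
Solving, x = 2.366 × 10^-3 mol, y = 3.681 × 10^-3 mol
mass of Na2CO3 = 2.366 × 10^-3 × 105.99 = 0.2507 g
% Na2CO3 = 0.2507 / 0.5600 × 100 = 44.77 %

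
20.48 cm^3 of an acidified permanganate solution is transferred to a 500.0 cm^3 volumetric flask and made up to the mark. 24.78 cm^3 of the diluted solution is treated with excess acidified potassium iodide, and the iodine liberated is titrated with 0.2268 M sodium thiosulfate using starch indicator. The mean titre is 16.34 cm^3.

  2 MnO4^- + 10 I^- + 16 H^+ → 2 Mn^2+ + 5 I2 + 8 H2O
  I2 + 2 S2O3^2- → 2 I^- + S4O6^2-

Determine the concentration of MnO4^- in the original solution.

0.7302 M

n(S2O3^2-) = 0.01634 × 0.2268 = 3.706 × 10^-3 mol
n(I2) = n(S2O3^2-)/2 = 1.853 × 10^-3 mol
From the 2:5 ratio, n(MnO4^-) in the aliquot = 2/5 × 1.853 × 10^-3 = 7.412 × 10^-4 mol
[MnO4^-]_dilute = 7.412 × 10^-4 / 0.02478 = 0.02991 mol/L
[MnO4^-]_original = 0.02991 × 500.0/20.48 = 0.7302 mol/L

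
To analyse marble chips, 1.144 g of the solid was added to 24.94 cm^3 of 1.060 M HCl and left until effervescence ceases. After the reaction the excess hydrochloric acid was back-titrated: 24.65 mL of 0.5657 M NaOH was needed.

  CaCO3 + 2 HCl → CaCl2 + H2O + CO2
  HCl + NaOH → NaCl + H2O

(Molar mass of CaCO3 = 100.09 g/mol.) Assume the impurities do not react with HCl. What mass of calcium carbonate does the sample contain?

0.6252 g

n(HCl) added = 0.02494 × 1.060 = 0.02644 mol
n(NaOH) used in back-titration = 0.02465 × 0.5657 = 0.01394 mol
n(HCl) left over = 0.01394 mol (1:1 ratio)
n(HCl) consumed by analyte = 0.02644 − 0.01394 = 0.01249 mol
From the 1:2 ratio, n(CaCO3) = 1/2 × 0.01249 = 6.246 × 10^-3 mol
mass of CaCO3 = 6.246 × 10^-3 × 100.09 = 0.6252 g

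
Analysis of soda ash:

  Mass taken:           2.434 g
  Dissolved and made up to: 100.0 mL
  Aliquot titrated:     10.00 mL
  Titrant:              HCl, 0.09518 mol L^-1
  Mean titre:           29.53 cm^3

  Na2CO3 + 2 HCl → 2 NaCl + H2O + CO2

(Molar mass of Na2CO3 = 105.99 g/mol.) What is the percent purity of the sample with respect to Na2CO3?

61.20 %

n(HCl) per titration = 0.02953 × 0.09518 = 2.811 × 10^-3 mol
From the 1:2 ratio, n(Na2CO3) in each aliquot = 1/2 × 2.811 × 10^-3 = 1.405 × 10^-3 mol
n(Na2CO3) in the whole flask = 1.405 × 10^-3 × 100.0/10.00 = 0.01405 mol
mass of Na2CO3 = 0.01405 × 105.99 = 1.490 g
% Na2CO3 = 1.490 / 2.434 × 100 = 61.20 %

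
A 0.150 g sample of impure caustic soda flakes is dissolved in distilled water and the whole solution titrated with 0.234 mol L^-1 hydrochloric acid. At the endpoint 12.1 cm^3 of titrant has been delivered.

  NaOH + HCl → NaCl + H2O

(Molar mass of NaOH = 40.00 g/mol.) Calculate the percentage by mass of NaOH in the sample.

n(HCl) = 0.0121 L × 0.234 mol/L = 2.83 × 10^-3 mol
n(NaOH) = 2.83 × 10^-3 mol (1:1 ratio)
mass of NaOH = 2.83 × 10^-3 × 40.00 g/mol = 0.113 g
% NaOH = 0.113 / 0.150 × 100 = 75.5 %

75.5 %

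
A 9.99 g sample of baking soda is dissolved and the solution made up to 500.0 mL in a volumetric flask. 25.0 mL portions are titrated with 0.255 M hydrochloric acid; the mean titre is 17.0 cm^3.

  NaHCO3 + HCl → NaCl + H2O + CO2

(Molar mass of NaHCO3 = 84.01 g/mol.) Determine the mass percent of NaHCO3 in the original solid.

n(HCl) per titration = 0.0170 × 0.255 = 4.33 × 10^-3 mol
n(NaHCO3) in each aliquot = 4.33 × 10^-3 mol (1:1 ratio)
n(NaHCO3) in the whole flask = 4.33 × 10^-3 × 500.0/25.0 = 0.0867 mol
mass of NaHCO3 = 0.0867 × 84.01 = 7.28 g
% NaHCO3 = 7.28 / 9.99 × 100 = 72.9 %

72.9 %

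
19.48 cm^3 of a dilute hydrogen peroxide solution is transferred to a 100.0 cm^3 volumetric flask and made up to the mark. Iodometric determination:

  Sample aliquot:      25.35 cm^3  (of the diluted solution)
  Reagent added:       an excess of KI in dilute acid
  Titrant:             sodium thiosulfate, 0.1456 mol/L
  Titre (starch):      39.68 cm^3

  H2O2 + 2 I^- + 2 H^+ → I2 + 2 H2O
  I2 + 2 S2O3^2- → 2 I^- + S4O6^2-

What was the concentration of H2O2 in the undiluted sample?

n(S2O3^2-) = 0.03968 × 0.1456 = 5.777 × 10^-3 mol
n(I2) = n(S2O3^2-)/2 = 2.889 × 10^-3 mol
n(H2O2) in the aliquot = 2.889 × 10^-3 mol (1:1 ratio)
[H2O2]_dilute = 2.889 × 10^-3 / 0.02535 = 0.1140 mol/L
[H2O2]_original = 0.1140 × 100.0/19.48 = 0.5850 mol/L

0.5850 mol/L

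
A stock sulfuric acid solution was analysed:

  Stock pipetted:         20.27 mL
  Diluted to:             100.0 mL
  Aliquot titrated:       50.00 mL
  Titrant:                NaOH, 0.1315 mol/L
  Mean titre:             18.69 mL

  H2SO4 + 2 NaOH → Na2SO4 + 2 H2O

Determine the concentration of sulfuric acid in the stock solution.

0.1212 mol/L

n(NaOH) = 0.01869 × 0.1315 = 2.458 × 10^-3 mol
From the 1:2 ratio, n(H2SO4) in the aliquot = 1/2 × 2.458 × 10^-3 = 1.229 × 10^-3 mol
[H2SO4]_dilute = 1.229 × 10^-3 / 0.05000 = 0.02458 mol/L
Dilution factor = 100.0 / 20.27 = 4.933
[H2SO4]_stock = 0.02458 × 4.933 = 0.1212 mol/L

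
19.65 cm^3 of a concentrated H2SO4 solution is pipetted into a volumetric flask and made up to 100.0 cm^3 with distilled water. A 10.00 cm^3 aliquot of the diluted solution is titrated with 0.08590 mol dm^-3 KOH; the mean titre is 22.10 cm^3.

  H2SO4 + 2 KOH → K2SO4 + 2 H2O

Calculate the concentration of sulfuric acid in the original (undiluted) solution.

0.4831 mol/L

n(KOH) = 0.02210 × 0.08590 = 1.898 × 10^-3 mol
From the 1:2 ratio, n(H2SO4) in the aliquot = 1/2 × 1.898 × 10^-3 = 9.492 × 10^-4 mol
[H2SO4]_dilute = 9.492 × 10^-4 / 0.01000 = 0.09492 mol/L
Dilution factor = 100.0 / 19.65 = 5.089
[H2SO4]_stock = 0.09492 × 5.089 = 0.4831 mol/L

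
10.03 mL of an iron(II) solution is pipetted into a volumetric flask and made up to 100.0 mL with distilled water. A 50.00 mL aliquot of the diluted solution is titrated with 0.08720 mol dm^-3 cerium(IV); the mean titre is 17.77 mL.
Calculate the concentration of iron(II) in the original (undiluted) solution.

Ce^4+ + Fe^2+ → Ce^3+ + Fe^3+
n(Ce4+) = 0.01777 × 0.08720 = 1.550 × 10^-3 mol
n(Fe2+) in the aliquot = 1.550 × 10^-3 mol (1:1 ratio)
[Fe2+]_dilute = 1.550 × 10^-3 / 0.05000 = 0.03099 mol/L
Dilution factor = 100.0 / 10.03 = 9.970
[Fe2+]_stock = 0.03099 × 9.970 = 0.3090 mol/L

0.3090 mol/L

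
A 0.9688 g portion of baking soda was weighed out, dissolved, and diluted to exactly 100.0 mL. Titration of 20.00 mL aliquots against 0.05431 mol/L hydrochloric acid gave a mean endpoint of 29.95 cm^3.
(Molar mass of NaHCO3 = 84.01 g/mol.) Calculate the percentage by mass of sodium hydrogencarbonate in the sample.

70.53 %

NaHCO3 + HCl → NaCl + H2O + CO2
n(HCl) per titration = 0.02995 × 0.05431 = 1.627 × 10^-3 mol
n(NaHCO3) in each aliquot = 1.627 × 10^-3 mol (1:1 ratio)
n(NaHCO3) in the whole flask = 1.627 × 10^-3 × 100.0/20.00 = 8.133 × 10^-3 mol
mass of NaHCO3 = 8.133 × 10^-3 × 84.01 = 0.6832 g
% NaHCO3 = 0.6832 / 0.9688 × 100 = 70.53 %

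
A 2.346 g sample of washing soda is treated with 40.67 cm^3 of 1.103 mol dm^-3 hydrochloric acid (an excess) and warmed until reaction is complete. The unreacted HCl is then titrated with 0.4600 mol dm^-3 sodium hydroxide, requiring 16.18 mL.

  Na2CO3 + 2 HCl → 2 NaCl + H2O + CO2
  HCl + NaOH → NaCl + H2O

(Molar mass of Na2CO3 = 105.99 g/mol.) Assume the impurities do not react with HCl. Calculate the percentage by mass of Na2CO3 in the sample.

84.52 %

n(HCl) added = 0.04067 × 1.103 = 0.04486 mol
n(NaOH) used in back-titration = 0.01618 × 0.4600 = 7.443 × 10^-3 mol
n(HCl) left over = 7.443 × 10^-3 mol (1:1 ratio)
n(HCl) consumed by analyte = 0.04486 − 7.443 × 10^-3 = 0.03742 mol
From the 1:2 ratio, n(Na2CO3) = 1/2 × 0.03742 = 0.01871 mol
mass of Na2CO3 = 0.01871 × 105.99 = 1.983 g
% Na2CO3 = 1.983 / 2.346 × 100 = 84.52 %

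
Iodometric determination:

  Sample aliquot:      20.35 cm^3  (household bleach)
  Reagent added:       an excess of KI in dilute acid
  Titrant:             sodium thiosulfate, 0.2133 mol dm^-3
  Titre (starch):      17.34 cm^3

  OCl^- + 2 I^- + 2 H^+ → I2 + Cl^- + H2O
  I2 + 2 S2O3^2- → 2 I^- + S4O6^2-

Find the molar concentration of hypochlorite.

0.09088 mol/L

n(S2O3^2-) = 0.01734 × 0.2133 = 3.699 × 10^-3 mol
n(I2) = n(S2O3^2-)/2 = 1.849 × 10^-3 mol
n(OCl^-) in the aliquot = 1.849 × 10^-3 mol (1:1 ratio)
[OCl^-] = 1.849 × 10^-3 / 0.02035 = 0.09088 mol/L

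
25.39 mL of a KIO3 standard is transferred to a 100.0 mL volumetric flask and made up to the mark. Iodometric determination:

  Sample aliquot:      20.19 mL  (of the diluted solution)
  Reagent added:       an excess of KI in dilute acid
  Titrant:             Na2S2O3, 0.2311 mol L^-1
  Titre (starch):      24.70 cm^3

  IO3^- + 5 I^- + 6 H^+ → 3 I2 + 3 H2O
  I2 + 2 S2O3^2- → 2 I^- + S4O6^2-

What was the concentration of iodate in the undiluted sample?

0.1856 mol/L

n(S2O3^2-) = 0.02470 × 0.2311 = 5.708 × 10^-3 mol
n(I2) = n(S2O3^2-)/2 = 2.854 × 10^-3 mol
From the 1:3 ratio, n(IO3^-) in the aliquot = 1/3 × 2.854 × 10^-3 = 9.514 × 10^-4 mol
[IO3^-]_dilute = 9.514 × 10^-4 / 0.02019 = 0.04712 mol/L
[IO3^-]_original = 0.04712 × 100.0/25.39 = 0.1856 mol/L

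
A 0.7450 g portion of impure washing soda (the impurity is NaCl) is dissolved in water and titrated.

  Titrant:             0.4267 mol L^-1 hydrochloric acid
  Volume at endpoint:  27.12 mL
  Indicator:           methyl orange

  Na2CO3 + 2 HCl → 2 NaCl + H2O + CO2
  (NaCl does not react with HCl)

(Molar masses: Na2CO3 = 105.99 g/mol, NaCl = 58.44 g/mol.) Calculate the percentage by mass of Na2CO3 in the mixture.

82.32 %

n(HCl) = 0.02712 × 0.4267 = 0.01157 mol
Let x = n(Na2CO3), y = n(NaCl).
Titrant: 2x = 0.01157;  mass: 105.99x + 58.44y = 0.7450
Solving, x = 5.786 × 10^-3 mol, y = 2.254 × 10^-3 mol
mass of Na2CO3 = 5.786 × 10^-3 × 105.99 = 0.6133 g
% Na2CO3 = 0.6133 / 0.7450 × 100 = 82.32 %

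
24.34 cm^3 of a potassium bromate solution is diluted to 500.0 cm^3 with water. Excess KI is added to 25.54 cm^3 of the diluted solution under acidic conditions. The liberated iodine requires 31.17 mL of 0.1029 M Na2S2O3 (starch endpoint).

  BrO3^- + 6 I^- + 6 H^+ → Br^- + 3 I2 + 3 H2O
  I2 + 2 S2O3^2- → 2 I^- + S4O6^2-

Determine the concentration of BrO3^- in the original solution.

0.4300 M

n(S2O3^2-) = 0.03117 × 0.1029 = 3.207 × 10^-3 mol
n(I2) = n(S2O3^2-)/2 = 1.604 × 10^-3 mol
From the 1:3 ratio, n(BrO3^-) in the aliquot = 1/3 × 1.604 × 10^-3 = 5.346 × 10^-4 mol
[BrO3^-]_dilute = 5.346 × 10^-4 / 0.02554 = 0.02093 mol/L
[BrO3^-]_original = 0.02093 × 500.0/24.34 = 0.4300 mol/L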